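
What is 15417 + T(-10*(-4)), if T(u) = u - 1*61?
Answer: 15396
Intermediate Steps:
T(u) = -61 + u (T(u) = u - 61 = -61 + u)
15417 + T(-10*(-4)) = 15417 + (-61 - 10*(-4)) = 15417 + (-61 + 40) = 15417 - 21 = 15396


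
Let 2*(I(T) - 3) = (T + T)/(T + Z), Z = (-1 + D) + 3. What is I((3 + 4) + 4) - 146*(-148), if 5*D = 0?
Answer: 280954/13 ≈ 21612.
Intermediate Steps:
D = 0 (D = (⅕)*0 = 0)
Z = 2 (Z = (-1 + 0) + 3 = -1 + 3 = 2)
I(T) = 3 + T/(2 + T) (I(T) = 3 + ((T + T)/(T + 2))/2 = 3 + ((2*T)/(2 + T))/2 = 3 + (2*T/(2 + T))/2 = 3 + T/(2 + T))
I((3 + 4) + 4) - 146*(-148) = 2*(3 + 2*((3 + 4) + 4))/(2 + ((3 + 4) + 4)) - 146*(-148) = 2*(3 + 2*(7 + 4))/(2 + (7 + 4)) + 21608 = 2*(3 + 2*11)/(2 + 11) + 21608 = 2*(3 + 22)/13 + 21608 = 2*(1/13)*25 + 21608 = 50/13 + 21608 = 280954/13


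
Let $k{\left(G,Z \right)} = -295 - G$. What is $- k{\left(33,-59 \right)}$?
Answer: $328$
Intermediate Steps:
$- k{\left(33,-59 \right)} = - (-295 - 33) = \left(-1\right) \left(-328\right) = 328$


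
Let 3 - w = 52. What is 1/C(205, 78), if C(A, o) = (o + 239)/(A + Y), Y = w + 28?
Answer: 184/317 ≈ 0.58044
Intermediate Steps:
w = -49 (w = 3 - 1*52 = 3 - 52 = -49)
Y = -21 (Y = -49 + 28 = -21)
C(A, o) = (239 + o)/(-21 + A) (C(A, o) = (o + 239)/(A - 21) = (239 + o)/(-21 + A))
1/C(205, 78) = 1/((239 + 78)/(-21 + 205)) = 1/(317/184) = 184/317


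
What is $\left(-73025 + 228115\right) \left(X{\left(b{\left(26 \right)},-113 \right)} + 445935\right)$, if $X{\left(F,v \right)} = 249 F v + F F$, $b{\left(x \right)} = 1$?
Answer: $64796446910$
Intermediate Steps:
$X{\left(F,v \right)} = F^{2} + 249 F v$ ($X{\left(F,v \right)} = 249 F v + F^{2} = F^{2} + 249 F v$)
$\left(-73025 + 228115\right) \left(X{\left(b{\left(26 \right)},-113 \right)} + 445935\right) = \left(-73025 + 228115\right) \left(1 \left(1 + 249 \left(-113\right)\right) + 445935\right) = 155090 \left(1 \left(1 - 28137\right) + 445935\right) = 155090 \left(1 \left(-28136\right) + 445935\right) = 155090 \left(-28136 + 445935\right) = 155090 \cdot 417799 = 64796446910$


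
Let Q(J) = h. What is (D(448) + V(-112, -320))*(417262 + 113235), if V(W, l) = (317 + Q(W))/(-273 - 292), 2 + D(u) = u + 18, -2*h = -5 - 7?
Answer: 138903742989/565 ≈ 2.4585e+8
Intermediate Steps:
h = 6 (h = -(-5 - 7)/2 = -½*(-12) = 6)
Q(J) = 6
D(u) = 16 + u (D(u) = -2 + (u + 18) = -2 + (18 + u) = 16 + u)
V(W, l) = -323/565 (V(W, l) = (317 + 6)/(-273 - 292) = 323/(-565) = 323*(-1/565) = -323/565)
(D(448) + V(-112, -320))*(417262 + 113235) = ((16 + 448) - 323/565)*(417262 + 113235) = (464 - 323/565)*530497 = (261837/565)*530497 = 138903742989/565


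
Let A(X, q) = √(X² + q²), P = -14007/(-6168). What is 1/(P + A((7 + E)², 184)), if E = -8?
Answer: -9599464/143096343991 + 4227136*√33857/143096343991 ≈ 0.0053684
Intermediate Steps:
P = 4669/2056 (P = -14007*(-1/6168) = 4669/2056 ≈ 2.2709)
1/(P + A((7 + E)², 184)) = 1/(4669/2056 + √(((7 - 8)²)² + 184²)) = 1/(4669/2056 + √(((-1)²)² + 33856)) = 1/(4669/2056 + √(1² + 33856)) = 1/(4669/2056 + √(1 + 33856)) = 1/(4669/2056 + √33857)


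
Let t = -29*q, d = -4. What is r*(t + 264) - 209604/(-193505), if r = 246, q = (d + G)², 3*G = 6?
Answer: 7045339644/193505 ≈ 36409.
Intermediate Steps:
G = 2 (G = (⅓)*6 = 2)
q = 4 (q = (-4 + 2)² = (-2)² = 4)
t = -116 (t = -29*4 = -116)
r*(t + 264) - 209604/(-193505) = 246*(-116 + 264) - 209604/(-193505) = 246*148 - 209604*(-1/193505) = 36408 + 209604/193505 = 7045339644/193505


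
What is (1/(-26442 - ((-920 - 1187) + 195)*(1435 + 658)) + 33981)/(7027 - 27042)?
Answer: -27017436779/15913422122 ≈ -1.6978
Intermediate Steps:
(1/(-26442 - ((-920 - 1187) + 195)*(1435 + 658)) + 33981)/(7027 - 27042) = (1/(-26442 - (-2107 + 195)*2093) + 33981)/(-20015) = (1/(-26442 - (-1912)*2093) + 33981)*(-1/20015) = (1/(-26442 - 1*(-4001816)) + 33981)*(-1/20015) = (1/(-26442 + 4001816) + 33981)*(-1/20015) = (1/3975374 + 33981)*(-1/20015) = (135087183895/3975374)*(-1/20015) = -27017436779/15913422122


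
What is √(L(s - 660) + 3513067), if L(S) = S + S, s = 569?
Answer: √3512885 ≈ 1874.3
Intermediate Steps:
L(S) = 2*S
√(L(s - 660) + 3513067) = √(2*(569 - 660) + 3513067) = √(2*(-91) + 3513067) = √(-182 + 3513067) = √3512885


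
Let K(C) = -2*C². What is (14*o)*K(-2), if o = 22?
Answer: -2464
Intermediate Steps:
(14*o)*K(-2) = (14*22)*(-2*(-2)²) = 308*(-2*4) = 308*(-8) = -2464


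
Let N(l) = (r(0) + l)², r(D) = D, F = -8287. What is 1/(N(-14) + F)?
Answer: -1/8091 ≈ -0.00012359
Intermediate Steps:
N(l) = l² (N(l) = (0 + l)² = l²)
1/(N(-14) + F) = 1/((-14)² - 8287) = 1/(196 - 8287) = 1/(-8091) = -1/8091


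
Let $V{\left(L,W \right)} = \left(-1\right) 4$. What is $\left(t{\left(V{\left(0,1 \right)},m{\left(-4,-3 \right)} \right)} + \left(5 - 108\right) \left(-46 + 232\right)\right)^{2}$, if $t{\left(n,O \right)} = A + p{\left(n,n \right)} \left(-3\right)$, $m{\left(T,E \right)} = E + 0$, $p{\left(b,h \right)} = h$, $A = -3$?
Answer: $366684201$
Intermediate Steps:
$V{\left(L,W \right)} = -4$
$m{\left(T,E \right)} = E$
$t{\left(n,O \right)} = -3 - 3 n$ ($t{\left(n,O \right)} = -3 + n \left(-3\right) = -3 - 3 n$)
$\left(t{\left(V{\left(0,1 \right)},m{\left(-4,-3 \right)} \right)} + \left(5 - 108\right) \left(-46 + 232\right)\right)^{2} = \left(\left(-3 - -12\right) + \left(5 - 108\right) \left(-46 + 232\right)\right)^{2} = \left(\left(-3 + 12\right) - 19158\right)^{2} = \left(9 - 19158\right)^{2} = \left(-19149\right)^{2} = 366684201$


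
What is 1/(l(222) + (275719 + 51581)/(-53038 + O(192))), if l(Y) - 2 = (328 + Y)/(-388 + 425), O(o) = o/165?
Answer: 17988327/192361454 ≈ 0.093513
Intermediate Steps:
O(o) = o/165 (O(o) = o*(1/165) = o/165)
l(Y) = 402/37 + Y/37 (l(Y) = 2 + (328 + Y)/(-388 + 425) = 2 + (328 + Y)/37 = 2 + (328 + Y)*(1/37) = 2 + (328/37 + Y/37) = 402/37 + Y/37)
1/(l(222) + (275719 + 51581)/(-53038 + O(192))) = 1/((402/37 + (1/37)*222) + (275719 + 51581)/(-53038 + (1/165)*192)) = 1/((402/37 + 6) + 327300/(-53038 + 64/55)) = 1/(624/37 + 327300/(-2917026/55)) = 1/(624/37 + 327300*(-55/2917026)) = 1/(624/37 - 3000250/486171) = 1/(192361454/17988327) = 17988327/192361454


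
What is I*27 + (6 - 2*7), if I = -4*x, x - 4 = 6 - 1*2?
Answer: -872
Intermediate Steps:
x = 8 (x = 4 + (6 - 1*2) = 4 + (6 - 2) = 4 + 4 = 8)
I = -32 (I = -4*8 = -32)
I*27 + (6 - 2*7) = -32*27 + (6 - 2*7) = -864 + (6 - 14) = -864 - 8 = -872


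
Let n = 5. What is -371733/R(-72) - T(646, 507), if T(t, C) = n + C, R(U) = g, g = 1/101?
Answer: -37545545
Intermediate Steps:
g = 1/101 ≈ 0.0099010
R(U) = 1/101
T(t, C) = 5 + C
-371733/R(-72) - T(646, 507) = -371733/1/101 - (5 + 507) = -371733*101 - 1*512 = -37545033 - 512 = -37545545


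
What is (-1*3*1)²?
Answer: 9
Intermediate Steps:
(-1*3*1)² = (-3*1)² = (-3)² = 9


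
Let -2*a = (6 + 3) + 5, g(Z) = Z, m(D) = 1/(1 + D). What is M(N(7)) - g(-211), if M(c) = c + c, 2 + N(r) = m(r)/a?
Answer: 5795/28 ≈ 206.96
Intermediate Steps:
a = -7 (a = -((6 + 3) + 5)/2 = -(9 + 5)/2 = -1/2*14 = -7)
N(r) = -2 - 1/(7*(1 + r)) (N(r) = -2 + 1/((1 + r)*(-7)) = -2 - 1/7/(1 + r) = -2 - 1/(7*(1 + r)))
M(c) = 2*c
M(N(7)) - g(-211) = 2*((-15 - 14*7)/(7*(1 + 7))) - 1*(-211) = 2*((1/7)*(-15 - 98)/8) + 211 = 2*((1/7)*(1/8)*(-113)) + 211 = 2*(-113/56) + 211 = -113/28 + 211 = 5795/28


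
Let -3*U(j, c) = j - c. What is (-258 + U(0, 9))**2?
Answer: 65025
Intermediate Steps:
U(j, c) = -j/3 + c/3 (U(j, c) = -(j - c)/3 = -j/3 + c/3)
(-258 + U(0, 9))**2 = (-258 + (-1/3*0 + (1/3)*9))**2 = (-258 + (0 + 3))**2 = (-258 + 3)**2 = (-255)**2 = 65025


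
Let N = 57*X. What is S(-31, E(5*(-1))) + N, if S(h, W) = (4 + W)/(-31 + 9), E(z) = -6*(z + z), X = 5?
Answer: 3103/11 ≈ 282.09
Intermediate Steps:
E(z) = -12*z
S(h, W) = -2/11 - W/22 (S(h, W) = (4 + W)/(-22) = (4 + W)*(-1/22) = -2/11 - W/22)
N = 285 (N = 57*5 = 285)
S(-31, E(5*(-1))) + N = (-2/11 - (-6)*5*(-1)/11) + 285 = (-2/11 - (-6)*(-5)/11) + 285 = (-2/11 - 1/22*60) + 285 = (-2/11 - 30/11) + 285 = -32/11 + 285 = 3103/11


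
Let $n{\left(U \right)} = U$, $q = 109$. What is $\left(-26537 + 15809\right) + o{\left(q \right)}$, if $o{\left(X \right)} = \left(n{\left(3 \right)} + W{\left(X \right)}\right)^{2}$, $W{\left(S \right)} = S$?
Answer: $1816$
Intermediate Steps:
$o{\left(X \right)} = \left(3 + X\right)^{2}$
$\left(-26537 + 15809\right) + o{\left(q \right)} = \left(-26537 + 15809\right) + \left(3 + 109\right)^{2} = -10728 + 112^{2} = -10728 + 12544 = 1816$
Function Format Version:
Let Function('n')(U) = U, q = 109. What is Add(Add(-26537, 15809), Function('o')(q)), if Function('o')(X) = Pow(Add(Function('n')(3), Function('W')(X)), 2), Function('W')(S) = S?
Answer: 1816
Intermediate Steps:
Function('o')(X) = Pow(Add(3, X), 2)
Add(Add(-26537, 15809), Function('o')(q)) = Add(Add(-26537, 15809), Pow(Add(3, 109), 2)) = Add(-10728, Pow(112, 2)) = Add(-10728, 12544) = 1816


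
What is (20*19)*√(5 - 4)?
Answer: 380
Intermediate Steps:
(20*19)*√(5 - 4) = 380*√1 = 380*1 = 380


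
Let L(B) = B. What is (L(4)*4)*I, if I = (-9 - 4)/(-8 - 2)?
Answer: 104/5 ≈ 20.800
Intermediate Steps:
I = 13/10 (I = -13/(-10) = -13*(-1/10) = 13/10 ≈ 1.3000)
(L(4)*4)*I = (4*4)*(13/10) = 16*(13/10) = 104/5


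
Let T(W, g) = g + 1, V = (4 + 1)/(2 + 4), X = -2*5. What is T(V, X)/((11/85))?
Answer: -765/11 ≈ -69.545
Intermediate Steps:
X = -10
V = 5/6 ≈ 0.83333
T(W, g) = 1 + g
T(V, X)/((11/85)) = (1 - 10)/((11/85)) = -9/(11*(1/85)) = -9/11/85 = -9*85/11 = -765/11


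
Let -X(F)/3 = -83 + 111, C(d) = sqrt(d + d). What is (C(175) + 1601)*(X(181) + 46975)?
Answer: 75072491 + 234455*sqrt(14) ≈ 7.5950e+7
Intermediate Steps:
C(d) = sqrt(2)*sqrt(d) (C(d) = sqrt(2*d) = sqrt(2)*sqrt(d))
X(F) = -84 (X(F) = -3*(-83 + 111) = -3*28 = -84)
(C(175) + 1601)*(X(181) + 46975) = (sqrt(2)*sqrt(175) + 1601)*(-84 + 46975) = (sqrt(2)*(5*sqrt(7)) + 1601)*46891 = (5*sqrt(14) + 1601)*46891 = (1601 + 5*sqrt(14))*46891 = 75072491 + 234455*sqrt(14)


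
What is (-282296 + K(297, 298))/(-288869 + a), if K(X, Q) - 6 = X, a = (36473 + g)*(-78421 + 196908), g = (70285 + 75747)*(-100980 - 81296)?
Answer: 281993/3153897909629702 ≈ 8.9411e-11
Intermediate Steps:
g = -26618128832 (g = 146032*(-182276) = -26618128832)
a = -3153897909340833 (a = (36473 - 26618128832)*(-78421 + 196908) = -26618092359*118487 = -3153897909340833)
K(X, Q) = 6 + X
(-282296 + K(297, 298))/(-288869 + a) = (-282296 + (6 + 297))/(-288869 - 3153897909340833) = (-282296 + 303)/(-3153897909629702) = -281993*(-1/3153897909629702) = 281993/3153897909629702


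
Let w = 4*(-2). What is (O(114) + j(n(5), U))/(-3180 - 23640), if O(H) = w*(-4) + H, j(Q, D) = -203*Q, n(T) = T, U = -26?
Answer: 869/26820 ≈ 0.032401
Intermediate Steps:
w = -8
O(H) = 32 + H (O(H) = -8*(-4) + H = 32 + H)
(O(114) + j(n(5), U))/(-3180 - 23640) = ((32 + 114) - 203*5)/(-3180 - 23640) = (146 - 1015)/(-26820) = -869*(-1/26820) = 869/26820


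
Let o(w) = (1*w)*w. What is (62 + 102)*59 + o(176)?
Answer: 40652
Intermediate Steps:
o(w) = w**2 (o(w) = w*w = w**2)
(62 + 102)*59 + o(176) = (62 + 102)*59 + 176**2 = 164*59 + 30976 = 9676 + 30976 = 40652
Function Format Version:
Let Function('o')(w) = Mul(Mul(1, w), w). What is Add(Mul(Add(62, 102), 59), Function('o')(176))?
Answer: 40652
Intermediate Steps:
Function('o')(w) = Pow(w, 2) (Function('o')(w) = Mul(w, w) = Pow(w, 2))
Add(Mul(Add(62, 102), 59), Function('o')(176)) = Add(Mul(Add(62, 102), 59), Pow(176, 2)) = Add(Mul(164, 59), 30976) = Add(9676, 30976) = 40652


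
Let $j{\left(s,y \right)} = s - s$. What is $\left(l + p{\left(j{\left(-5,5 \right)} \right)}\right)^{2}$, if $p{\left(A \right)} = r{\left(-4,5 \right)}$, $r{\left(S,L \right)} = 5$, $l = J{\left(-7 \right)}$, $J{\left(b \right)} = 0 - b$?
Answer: $144$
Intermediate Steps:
$j{\left(s,y \right)} = 0$
$J{\left(b \right)} = - b$
$l = 7$ ($l = \left(-1\right) \left(-7\right) = 7$)
$p{\left(A \right)} = 5$
$\left(l + p{\left(j{\left(-5,5 \right)} \right)}\right)^{2} = \left(7 + 5\right)^{2} = 12^{2} = 144$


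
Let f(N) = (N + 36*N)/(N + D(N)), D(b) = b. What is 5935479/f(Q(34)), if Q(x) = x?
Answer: 11870958/37 ≈ 3.2084e+5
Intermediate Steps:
f(N) = 37/2 (f(N) = (N + 36*N)/(N + N) = (37*N)/((2*N)) = (37*N)*(1/(2*N)) = 37/2)
5935479/f(Q(34)) = 5935479/(37/2) = 5935479*(2/37) = 11870958/37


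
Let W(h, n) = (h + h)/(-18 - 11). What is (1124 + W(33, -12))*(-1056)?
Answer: -34351680/29 ≈ -1.1845e+6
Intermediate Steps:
W(h, n) = -2*h/29 (W(h, n) = (2*h)/(-29) = (2*h)*(-1/29) = -2*h/29)
(1124 + W(33, -12))*(-1056) = (1124 - 2/29*33)*(-1056) = (1124 - 66/29)*(-1056) = (32530/29)*(-1056) = -34351680/29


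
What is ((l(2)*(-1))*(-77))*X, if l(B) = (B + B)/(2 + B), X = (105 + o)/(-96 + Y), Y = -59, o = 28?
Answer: -10241/155 ≈ -66.071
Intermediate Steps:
X = -133/155 (X = (105 + 28)/(-96 - 59) = 133/(-155) = 133*(-1/155) = -133/155 ≈ -0.85806)
l(B) = 2*B/(2 + B) (l(B) = (2*B)/(2 + B) = 2*B/(2 + B))
((l(2)*(-1))*(-77))*X = (((2*2/(2 + 2))*(-1))*(-77))*(-133/155) = (((2*2/4)*(-1))*(-77))*(-133/155) = (((2*2*(1/4))*(-1))*(-77))*(-133/155) = ((1*(-1))*(-77))*(-133/155) = -1*(-77)*(-133/155) = 77*(-133/155) = -10241/155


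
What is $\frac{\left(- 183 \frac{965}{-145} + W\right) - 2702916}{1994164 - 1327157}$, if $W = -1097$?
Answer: $- \frac{78381058}{19343203} \approx -4.0521$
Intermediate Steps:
$\frac{\left(- 183 \frac{965}{-145} + W\right) - 2702916}{1994164 - 1327157} = \frac{\left(- 183 \frac{965}{-145} - 1097\right) - 2702916}{1994164 - 1327157} = \frac{\left(- 183 \cdot 965 \left(- \frac{1}{145}\right) - 1097\right) - 2702916}{667007} = \left(\left(\left(-183\right) \left(- \frac{193}{29}\right) - 1097\right) - 2702916\right) \frac{1}{667007} = \left(\left(\frac{35319}{29} - 1097\right) - 2702916\right) \frac{1}{667007} = \left(\frac{3506}{29} - 2702916\right) \frac{1}{667007} = \left(- \frac{78381058}{29}\right) \frac{1}{667007} = - \frac{78381058}{19343203}$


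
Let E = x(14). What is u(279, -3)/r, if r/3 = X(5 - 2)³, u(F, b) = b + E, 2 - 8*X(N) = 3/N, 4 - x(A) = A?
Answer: -6656/3 ≈ -2218.7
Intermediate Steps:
x(A) = 4 - A
E = -10 (E = 4 - 1*14 = 4 - 14 = -10)
X(N) = ¼ - 3/(8*N)
u(F, b) = -10 + b (u(F, b) = b - 10 = -10 + b)
r = 3/512 (r = 3*((-3 + 2*(5 - 2))/(8*(5 - 2)))³ = 3*((⅛)*(-3 + 2*3)/3)³ = 3*((⅛)*(⅓)*(-3 + 6))³ = 3*((⅛)*(⅓)*3)³ = 3*(⅛)³ = 3*(1/512) = 3/512 ≈ 0.0058594)
u(279, -3)/r = (-10 - 3)/(3/512) = -13*512/3 = -6656/3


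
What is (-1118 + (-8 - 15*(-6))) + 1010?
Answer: -26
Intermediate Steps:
(-1118 + (-8 - 15*(-6))) + 1010 = (-1118 + (-8 + 90)) + 1010 = (-1118 + 82) + 1010 = -1036 + 1010 = -26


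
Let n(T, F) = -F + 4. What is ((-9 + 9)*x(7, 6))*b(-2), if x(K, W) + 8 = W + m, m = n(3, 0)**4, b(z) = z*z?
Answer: 0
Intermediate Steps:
b(z) = z**2
n(T, F) = 4 - F
m = 256 (m = (4 - 1*0)**4 = (4 + 0)**4 = 4**4 = 256)
x(K, W) = 248 + W (x(K, W) = -8 + (W + 256) = -8 + (256 + W) = 248 + W)
((-9 + 9)*x(7, 6))*b(-2) = ((-9 + 9)*(248 + 6))*(-2)**2 = (0*254)*4 = 0*4 = 0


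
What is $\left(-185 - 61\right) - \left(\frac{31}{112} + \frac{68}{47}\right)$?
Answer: $- \frac{1304017}{5264} \approx -247.72$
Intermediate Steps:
$\left(-185 - 61\right) - \left(\frac{31}{112} + \frac{68}{47}\right) = -246 - \frac{9073}{5264} = - \frac{1304017}{5264}$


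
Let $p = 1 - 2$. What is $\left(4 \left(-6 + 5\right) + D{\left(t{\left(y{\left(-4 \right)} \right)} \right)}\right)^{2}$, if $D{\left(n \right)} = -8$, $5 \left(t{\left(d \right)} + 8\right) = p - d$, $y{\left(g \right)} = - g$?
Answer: $144$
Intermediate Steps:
$p = -1$
$t{\left(d \right)} = - \frac{41}{5} - \frac{d}{5}$ ($t{\left(d \right)} = -8 + \frac{-1 - d}{5} = -8 - \left(\frac{1}{5} + \frac{d}{5}\right) = - \frac{41}{5} - \frac{d}{5}$)
$\left(4 \left(-6 + 5\right) + D{\left(t{\left(y{\left(-4 \right)} \right)} \right)}\right)^{2} = \left(4 \left(-6 + 5\right) - 8\right)^{2} = \left(4 \left(-1\right) - 8\right)^{2} = \left(-4 - 8\right)^{2} = \left(-12\right)^{2} = 144$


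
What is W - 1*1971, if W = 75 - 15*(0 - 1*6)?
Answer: -1806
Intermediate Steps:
W = 165 (W = 75 - 15*(0 - 6) = 75 - 15*(-6) = 75 + 90 = 165)
W - 1*1971 = 165 - 1*1971 = 165 - 1971 = -1806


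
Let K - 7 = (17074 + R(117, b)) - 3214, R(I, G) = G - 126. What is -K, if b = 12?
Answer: -13753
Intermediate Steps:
R(I, G) = -126 + G
K = 13753 (K = 7 + ((17074 + (-126 + 12)) - 3214) = 7 + ((17074 - 114) - 3214) = 7 + (16960 - 3214) = 7 + 13746 = 13753)
-K = -1*13753 = -13753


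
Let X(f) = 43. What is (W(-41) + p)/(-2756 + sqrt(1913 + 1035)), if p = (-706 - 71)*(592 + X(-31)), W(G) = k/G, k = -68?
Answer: 13937868503/77824027 + 20229127*sqrt(737)/155648054 ≈ 182.62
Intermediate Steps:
W(G) = -68/G
p = -493395 (p = (-706 - 71)*(592 + 43) = -777*635 = -493395)
(W(-41) + p)/(-2756 + sqrt(1913 + 1035)) = (-68/(-41) - 493395)/(-2756 + sqrt(1913 + 1035)) = (-68*(-1/41) - 493395)/(-2756 + sqrt(2948)) = (68/41 - 493395)/(-2756 + 2*sqrt(737)) = -20229127/(41*(-2756 + 2*sqrt(737)))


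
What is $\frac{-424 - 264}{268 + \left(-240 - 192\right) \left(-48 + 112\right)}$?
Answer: $\frac{172}{6845} \approx 0.025128$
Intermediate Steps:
$\frac{-424 - 264}{268 + \left(-240 - 192\right) \left(-48 + 112\right)} = - \frac{688}{268 - 27648} = - \frac{688}{-27380} = \left(-688\right) \left(- \frac{1}{27380}\right) = \frac{172}{6845}$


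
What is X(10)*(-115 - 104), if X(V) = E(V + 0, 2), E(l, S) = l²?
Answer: -21900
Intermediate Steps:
X(V) = V² (X(V) = (V + 0)² = V²)
X(10)*(-115 - 104) = 10²*(-115 - 104) = 100*(-219) = -21900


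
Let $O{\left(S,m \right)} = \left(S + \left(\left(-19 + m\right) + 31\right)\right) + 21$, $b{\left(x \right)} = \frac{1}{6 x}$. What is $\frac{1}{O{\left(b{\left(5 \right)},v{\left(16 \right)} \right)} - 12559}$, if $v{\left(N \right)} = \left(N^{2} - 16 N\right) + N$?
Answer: $- \frac{30}{375299} \approx -7.9936 \cdot 10^{-5}$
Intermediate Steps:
$b{\left(x \right)} = \frac{1}{6 x}$
$v{\left(N \right)} = N^{2} - 15 N$
$O{\left(S,m \right)} = 33 + S + m$ ($O{\left(S,m \right)} = \left(S + \left(12 + m\right)\right) + 21 = \left(12 + S + m\right) + 21 = 33 + S + m$)
$\frac{1}{O{\left(b{\left(5 \right)},v{\left(16 \right)} \right)} - 12559} = \frac{1}{\left(33 + \frac{1}{6 \cdot 5} + 16 \left(-15 + 16\right)\right) - 12559} = \frac{1}{\left(33 + \frac{1}{6} \cdot \frac{1}{5} + 16 \cdot 1\right) - 12559} = \frac{1}{\left(33 + \frac{1}{30} + 16\right) - 12559} = \frac{1}{\frac{1471}{30} - 12559} = \frac{1}{- \frac{375299}{30}} = - \frac{30}{375299}$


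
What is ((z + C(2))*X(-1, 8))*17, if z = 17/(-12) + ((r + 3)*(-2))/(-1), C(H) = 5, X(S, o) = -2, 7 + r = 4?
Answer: -731/6 ≈ -121.83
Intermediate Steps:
r = -3 (r = -7 + 4 = -3)
z = -17/12 (z = 17/(-12) + ((-3 + 3)*(-2))/(-1) = 17*(-1/12) + (0*(-2))*(-1) = -17/12 + 0*(-1) = -17/12 + 0 = -17/12 ≈ -1.4167)
((z + C(2))*X(-1, 8))*17 = ((-17/12 + 5)*(-2))*17 = ((43/12)*(-2))*17 = -43/6*17 = -731/6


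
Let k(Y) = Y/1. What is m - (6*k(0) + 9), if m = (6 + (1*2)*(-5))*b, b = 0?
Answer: -9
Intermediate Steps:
k(Y) = Y (k(Y) = Y*1 = Y)
m = 0 (m = (6 + (1*2)*(-5))*0 = (6 + 2*(-5))*0 = (6 - 10)*0 = -4*0 = 0)
m - (6*k(0) + 9) = 0 - (6*0 + 9) = 0 - (0 + 9) = 0 - 1*9 = 0 - 9 = -9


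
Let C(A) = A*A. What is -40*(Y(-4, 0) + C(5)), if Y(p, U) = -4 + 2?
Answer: -920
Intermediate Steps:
Y(p, U) = -2
C(A) = A²
-40*(Y(-4, 0) + C(5)) = -40*(-2 + 5²) = -40*(-2 + 25) = -40*23 = -920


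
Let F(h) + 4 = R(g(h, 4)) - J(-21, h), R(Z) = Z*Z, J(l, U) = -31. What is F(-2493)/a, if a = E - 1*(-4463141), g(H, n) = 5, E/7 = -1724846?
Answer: -52/7610781 ≈ -6.8324e-6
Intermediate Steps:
E = -12073922 (E = 7*(-1724846) = -12073922)
R(Z) = Z²
F(h) = 52 (F(h) = -4 + (5² - 1*(-31)) = -4 + (25 + 31) = -4 + 56 = 52)
a = -7610781 (a = -12073922 - 1*(-4463141) = -12073922 + 4463141 = -7610781)
F(-2493)/a = 52/(-7610781) = 52*(-1/7610781) = -52/7610781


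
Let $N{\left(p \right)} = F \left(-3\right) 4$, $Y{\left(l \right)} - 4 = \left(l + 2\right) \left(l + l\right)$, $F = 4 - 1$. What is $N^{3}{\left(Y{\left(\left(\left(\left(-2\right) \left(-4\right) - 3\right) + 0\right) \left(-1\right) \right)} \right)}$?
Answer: $-46656$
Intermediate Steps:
$F = 3$ ($F = 4 - 1 = 3$)
$Y{\left(l \right)} = 4 + 2 l \left(2 + l\right)$ ($Y{\left(l \right)} = 4 + \left(l + 2\right) \left(l + l\right) = 4 + \left(2 + l\right) 2 l = 4 + 2 l \left(2 + l\right)$)
$N{\left(p \right)} = -36$ ($N{\left(p \right)} = 3 \left(-3\right) 4 = \left(-9\right) 4 = -36$)
$N^{3}{\left(Y{\left(\left(\left(\left(-2\right) \left(-4\right) - 3\right) + 0\right) \left(-1\right) \right)} \right)} = \left(-36\right)^{3} = -46656$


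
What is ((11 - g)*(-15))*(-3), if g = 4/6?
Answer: 465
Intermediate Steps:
g = 2/3 (g = 4*(1/6) = 2/3 ≈ 0.66667)
((11 - g)*(-15))*(-3) = ((11 - 1*2/3)*(-15))*(-3) = ((11 - 2/3)*(-15))*(-3) = ((31/3)*(-15))*(-3) = -155*(-3) = 465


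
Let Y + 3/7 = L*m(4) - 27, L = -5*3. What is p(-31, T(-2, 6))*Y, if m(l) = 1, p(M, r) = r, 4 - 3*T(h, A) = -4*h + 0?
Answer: 396/7 ≈ 56.571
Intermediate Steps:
T(h, A) = 4/3 + 4*h/3 (T(h, A) = 4/3 - (-4*h + 0)/3 = 4/3 - (-4)*h/3 = 4/3 + 4*h/3)
L = -15
Y = -297/7 (Y = -3/7 + (-15*1 - 27) = -3/7 + (-15 - 27) = -3/7 - 42 = -297/7 ≈ -42.429)
p(-31, T(-2, 6))*Y = (4/3 + (4/3)*(-2))*(-297/7) = (4/3 - 8/3)*(-297/7) = -4/3*(-297/7) = 396/7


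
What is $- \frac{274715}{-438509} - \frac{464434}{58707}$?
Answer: $- \frac{187530795401}{25743547863} \approx -7.2846$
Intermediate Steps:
$- \frac{274715}{-438509} - \frac{464434}{58707} = \left(-274715\right) \left(- \frac{1}{438509}\right) - \frac{464434}{58707} = \frac{274715}{438509} - \frac{464434}{58707} = - \frac{187530795401}{25743547863}$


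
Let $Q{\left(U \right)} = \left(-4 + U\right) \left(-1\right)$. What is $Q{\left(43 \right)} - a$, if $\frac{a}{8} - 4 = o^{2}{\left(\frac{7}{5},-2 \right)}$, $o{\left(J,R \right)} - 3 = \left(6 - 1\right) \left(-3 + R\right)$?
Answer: $-3943$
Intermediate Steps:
$o{\left(J,R \right)} = -12 + 5 R$ ($o{\left(J,R \right)} = 3 + \left(6 - 1\right) \left(-3 + R\right) = 3 + 5 \left(-3 + R\right) = 3 + \left(-15 + 5 R\right) = -12 + 5 R$)
$a = 3904$ ($a = 32 + 8 \left(-12 + 5 \left(-2\right)\right)^{2} = 32 + 8 \left(-12 - 10\right)^{2} = 32 + 8 \left(-22\right)^{2} = 32 + 8 \cdot 484 = 32 + 3872 = 3904$)
$Q{\left(U \right)} = 4 - U$
$Q{\left(43 \right)} - a = \left(4 - 43\right) - 3904 = -39 - 3904 = -3943$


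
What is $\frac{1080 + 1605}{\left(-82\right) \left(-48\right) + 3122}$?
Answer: $\frac{2685}{7058} \approx 0.38042$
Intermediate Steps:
$\frac{1080 + 1605}{\left(-82\right) \left(-48\right) + 3122} = \frac{2685}{3936 + 3122} = \frac{2685}{7058}$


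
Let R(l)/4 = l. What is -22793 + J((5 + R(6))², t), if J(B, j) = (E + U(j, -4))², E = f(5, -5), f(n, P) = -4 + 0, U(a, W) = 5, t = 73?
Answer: -22792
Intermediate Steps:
R(l) = 4*l
f(n, P) = -4
E = -4
J(B, j) = 1 (J(B, j) = (-4 + 5)² = 1² = 1)
-22793 + J((5 + R(6))², t) = -22793 + 1 = -22792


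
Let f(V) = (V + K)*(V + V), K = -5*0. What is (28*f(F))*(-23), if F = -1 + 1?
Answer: 0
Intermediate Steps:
K = 0
F = 0
f(V) = 2*V² (f(V) = (V + 0)*(V + V) = V*(2*V) = 2*V²)
(28*f(F))*(-23) = (28*(2*0²))*(-23) = (28*(2*0))*(-23) = (28*0)*(-23) = 0*(-23) = 0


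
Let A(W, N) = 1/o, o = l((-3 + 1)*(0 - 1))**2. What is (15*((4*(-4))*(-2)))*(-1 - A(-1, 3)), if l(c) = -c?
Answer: -600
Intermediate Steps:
o = 4 (o = (-(-3 + 1)*(0 - 1))**2 = (-(-2)*(-1))**2 = (-1*2)**2 = (-2)**2 = 4)
A(W, N) = 1/4
(15*((4*(-4))*(-2)))*(-1 - A(-1, 3)) = (15*((4*(-4))*(-2)))*(-1 - 1*1/4) = (15*(-16*(-2)))*(-1 - 1/4) = (15*32)*(-5/4) = 480*(-5/4) = -600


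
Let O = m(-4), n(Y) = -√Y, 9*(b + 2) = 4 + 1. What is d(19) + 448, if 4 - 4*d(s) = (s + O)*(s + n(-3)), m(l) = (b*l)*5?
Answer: 7975/36 + 431*I*√3/36 ≈ 221.53 + 20.737*I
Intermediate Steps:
b = -13/9 (b = -2 + (4 + 1)/9 = -2 + (⅑)*5 = -2 + 5/9 = -13/9 ≈ -1.4444)
m(l) = -65*l/9 (m(l) = -13*l/9*5 = -65*l/9)
O = 260/9 (O = -65/9*(-4) = 260/9 ≈ 28.889)
d(s) = 1 - (260/9 + s)*(s - I*√3)/4 (d(s) = 1 - (s + 260/9)*(s - √(-3))/4 = 1 - (260/9 + s)*(s - I*√3)/4)
d(19) + 448 = (1 - 65/9*19 - ¼*19² + 65*I*√3/9 + (¼)*I*19*√3) + 448 = (1 - 1235/9 - ¼*361 + 65*I*√3/9 + 19*I*√3/4) + 448 = (1 - 1235/9 - 361/4 + 65*I*√3/9 + 19*I*√3/4) + 448 = (-8153/36 + 431*I*√3/36) + 448 = 7975/36 + 431*I*√3/36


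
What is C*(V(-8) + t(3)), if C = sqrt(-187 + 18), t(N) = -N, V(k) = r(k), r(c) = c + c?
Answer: -247*I ≈ -247.0*I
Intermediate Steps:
r(c) = 2*c
V(k) = 2*k
C = 13*I (C = sqrt(-169) = 13*I ≈ 13.0*I)
C*(V(-8) + t(3)) = (13*I)*(2*(-8) - 1*3) = (13*I)*(-16 - 3) = (13*I)*(-19) = -247*I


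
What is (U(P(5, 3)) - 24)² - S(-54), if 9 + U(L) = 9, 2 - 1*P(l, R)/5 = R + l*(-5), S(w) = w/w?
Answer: 575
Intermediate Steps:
S(w) = 1
P(l, R) = 10 - 5*R + 25*l (P(l, R) = 10 - 5*(R + l*(-5)) = 10 - 5*(R - 5*l) = 10 + (-5*R + 25*l) = 10 - 5*R + 25*l)
U(L) = 0 (U(L) = -9 + 9 = 0)
(U(P(5, 3)) - 24)² - S(-54) = (0 - 24)² - 1*1 = (-24)² - 1 = 576 - 1 = 575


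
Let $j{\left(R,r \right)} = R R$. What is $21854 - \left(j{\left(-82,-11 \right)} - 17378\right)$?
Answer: $32508$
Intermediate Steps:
$j{\left(R,r \right)} = R^{2}$
$21854 - \left(j{\left(-82,-11 \right)} - 17378\right) = 21854 - \left(\left(-82\right)^{2} - 17378\right) = 21854 - \left(6724 - 17378\right) = 21854 - -10654 = 21854 + 10654 = 32508$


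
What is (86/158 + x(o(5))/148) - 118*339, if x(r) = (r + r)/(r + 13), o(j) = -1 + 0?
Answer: -2806182199/70152 ≈ -40001.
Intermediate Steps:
o(j) = -1
x(r) = 2*r/(13 + r) (x(r) = (2*r)/(13 + r) = 2*r/(13 + r))
(86/158 + x(o(5))/148) - 118*339 = (86/158 + (2*(-1)/(13 - 1))/148) - 118*339 = (86*(1/158) + (2*(-1)/12)*(1/148)) - 40002 = (43/79 + (2*(-1)*(1/12))*(1/148)) - 40002 = (43/79 - 1/6*1/148) - 40002 = (43/79 - 1/888) - 40002 = 38105/70152 - 40002 = -2806182199/70152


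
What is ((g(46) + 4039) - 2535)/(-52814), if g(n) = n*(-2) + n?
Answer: -729/26407 ≈ -0.027606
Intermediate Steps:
g(n) = -n (g(n) = -2*n + n = -n)
((g(46) + 4039) - 2535)/(-52814) = ((-1*46 + 4039) - 2535)/(-52814) = ((-46 + 4039) - 2535)*(-1/52814) = (3993 - 2535)*(-1/52814) = 1458*(-1/52814) = -729/26407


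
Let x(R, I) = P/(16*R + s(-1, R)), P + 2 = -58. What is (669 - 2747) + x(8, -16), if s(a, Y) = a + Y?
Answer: -18706/9 ≈ -2078.4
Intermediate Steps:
s(a, Y) = Y + a
P = -60 (P = -2 - 58 = -60)
x(R, I) = -60/(-1 + 17*R) (x(R, I) = -60/(16*R + (R - 1)) = -60/(16*R + (-1 + R)) = -60/(-1 + 17*R))
(669 - 2747) + x(8, -16) = (669 - 2747) - 60/(-1 + 17*8) = -2078 - 60/(-1 + 136) = -2078 - 60/135 = -2078 - 60*1/135 = -2078 - 4/9 = -18706/9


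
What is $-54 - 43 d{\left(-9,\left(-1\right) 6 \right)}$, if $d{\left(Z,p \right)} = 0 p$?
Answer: $-54$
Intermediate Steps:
$d{\left(Z,p \right)} = 0$
$-54 - 43 d{\left(-9,\left(-1\right) 6 \right)} = -54 - 0 = -54 + 0 = -54$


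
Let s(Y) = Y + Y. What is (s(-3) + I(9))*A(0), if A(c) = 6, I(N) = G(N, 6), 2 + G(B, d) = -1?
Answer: -54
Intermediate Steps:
G(B, d) = -3 (G(B, d) = -2 - 1 = -3)
I(N) = -3
s(Y) = 2*Y
(s(-3) + I(9))*A(0) = (2*(-3) - 3)*6 = (-6 - 3)*6 = -9*6 = -54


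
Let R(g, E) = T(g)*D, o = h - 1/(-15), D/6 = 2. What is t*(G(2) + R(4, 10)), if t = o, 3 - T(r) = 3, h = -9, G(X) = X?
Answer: -268/15 ≈ -17.867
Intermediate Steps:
T(r) = 0 (T(r) = 3 - 1*3 = 3 - 3 = 0)
D = 12 (D = 6*2 = 12)
o = -134/15 (o = -9 - 1/(-15) = -9 - 1*(-1/15) = -9 + 1/15 = -134/15 ≈ -8.9333)
t = -134/15 ≈ -8.9333
R(g, E) = 0 (R(g, E) = 0*12 = 0)
t*(G(2) + R(4, 10)) = -134*(2 + 0)/15 = -134/15*2 = -268/15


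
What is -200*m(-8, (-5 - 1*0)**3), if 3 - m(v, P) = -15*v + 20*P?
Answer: -476600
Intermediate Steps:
m(v, P) = 3 - 20*P + 15*v (m(v, P) = 3 - (-15*v + 20*P) = 3 + (-20*P + 15*v) = 3 - 20*P + 15*v)
-200*m(-8, (-5 - 1*0)**3) = -200*(3 - 20*(-5 - 1*0)**3 + 15*(-8)) = -200*(3 - 20*(-5 + 0)**3 - 120) = -200*(3 - 20*(-5)**3 - 120) = -200*(3 - 20*(-125) - 120) = -200*(3 + 2500 - 120) = -200*2383 = -476600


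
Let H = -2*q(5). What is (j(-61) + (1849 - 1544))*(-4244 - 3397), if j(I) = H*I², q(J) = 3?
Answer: 168262461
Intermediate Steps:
H = -6 (H = -2*3 = -6)
j(I) = -6*I²
(j(-61) + (1849 - 1544))*(-4244 - 3397) = (-6*(-61)² + (1849 - 1544))*(-4244 - 3397) = (-6*3721 + 305)*(-7641) = (-22326 + 305)*(-7641) = -22021*(-7641) = 168262461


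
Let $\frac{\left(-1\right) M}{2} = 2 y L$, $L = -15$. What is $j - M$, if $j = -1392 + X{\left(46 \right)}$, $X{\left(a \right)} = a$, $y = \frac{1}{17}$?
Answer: $- \frac{22942}{17} \approx -1349.5$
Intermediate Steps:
$y = \frac{1}{17} \approx 0.058824$
$M = \frac{60}{17}$ ($M = - 2 \cdot 2 \cdot \frac{1}{17} \left(-15\right) = - 2 \cdot \frac{2}{17} \left(-15\right) = \left(-2\right) \left(- \frac{30}{17}\right) = \frac{60}{17} \approx 3.5294$)
$j = -1346$ ($j = -1392 + 46 = -1346$)
$j - M = -1346 - \frac{60}{17} = - \frac{22942}{17}$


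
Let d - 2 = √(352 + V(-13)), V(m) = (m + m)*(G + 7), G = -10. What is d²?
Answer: (2 + √430)² ≈ 516.95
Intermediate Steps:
V(m) = -6*m (V(m) = (m + m)*(-10 + 7) = (2*m)*(-3) = -6*m)
d = 2 + √430 (d = 2 + √(352 - 6*(-13)) = 2 + √(352 + 78) = 2 + √430 ≈ 22.736)
d² = (2 + √430)²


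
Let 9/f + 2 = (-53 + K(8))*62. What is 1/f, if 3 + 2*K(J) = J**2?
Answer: -1397/9 ≈ -155.22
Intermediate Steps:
K(J) = -3/2 + J**2/2
f = -9/1397 (f = 9/(-2 + (-53 + (-3/2 + (1/2)*8**2))*62) = 9/(-2 + (-53 + (-3/2 + (1/2)*64))*62) = 9/(-2 + (-53 + (-3/2 + 32))*62) = 9/(-2 + (-53 + 61/2)*62) = 9/(-2 - 45/2*62) = 9/(-2 - 1395) = 9/(-1397) = 9*(-1/1397) = -9/1397 ≈ -0.0064424)
1/f = 1/(-9/1397) = -1397/9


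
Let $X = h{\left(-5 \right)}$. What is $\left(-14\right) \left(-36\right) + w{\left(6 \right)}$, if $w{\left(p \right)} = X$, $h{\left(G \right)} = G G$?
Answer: $529$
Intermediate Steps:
$h{\left(G \right)} = G^{2}$
$X = 25$ ($X = \left(-5\right)^{2} = 25$)
$w{\left(p \right)} = 25$
$\left(-14\right) \left(-36\right) + w{\left(6 \right)} = \left(-14\right) \left(-36\right) + 25 = 504 + 25 = 529$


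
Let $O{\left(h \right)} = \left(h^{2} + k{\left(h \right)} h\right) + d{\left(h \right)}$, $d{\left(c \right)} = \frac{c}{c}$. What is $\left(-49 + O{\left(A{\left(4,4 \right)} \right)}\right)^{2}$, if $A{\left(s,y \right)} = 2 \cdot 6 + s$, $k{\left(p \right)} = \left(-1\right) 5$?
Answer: $16384$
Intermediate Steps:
$k{\left(p \right)} = -5$
$d{\left(c \right)} = 1$
$A{\left(s,y \right)} = 12 + s$
$O{\left(h \right)} = 1 + h^{2} - 5 h$ ($O{\left(h \right)} = \left(h^{2} - 5 h\right) + 1 = 1 + h^{2} - 5 h$)
$\left(-49 + O{\left(A{\left(4,4 \right)} \right)}\right)^{2} = \left(-49 + \left(1 + \left(12 + 4\right)^{2} - 5 \left(12 + 4\right)\right)\right)^{2} = \left(-49 + \left(1 + 16^{2} - 80\right)\right)^{2} = \left(-49 + \left(1 + 256 - 80\right)\right)^{2} = \left(-49 + 177\right)^{2} = 128^{2} = 16384$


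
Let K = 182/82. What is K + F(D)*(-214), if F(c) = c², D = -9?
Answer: -710603/41 ≈ -17332.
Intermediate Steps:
K = 91/41 (K = 182*(1/82) = 91/41 ≈ 2.2195)
K + F(D)*(-214) = 91/41 + (-9)²*(-214) = 91/41 + 81*(-214) = 91/41 - 17334 = -710603/41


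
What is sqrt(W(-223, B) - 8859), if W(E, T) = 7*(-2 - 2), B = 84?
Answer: I*sqrt(8887) ≈ 94.271*I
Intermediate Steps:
W(E, T) = -28 (W(E, T) = 7*(-4) = -28)
sqrt(W(-223, B) - 8859) = sqrt(-28 - 8859) = sqrt(-8887) = I*sqrt(8887)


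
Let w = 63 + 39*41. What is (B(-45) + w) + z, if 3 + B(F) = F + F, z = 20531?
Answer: 22100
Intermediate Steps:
w = 1662 (w = 63 + 1599 = 1662)
B(F) = -3 + 2*F (B(F) = -3 + (F + F) = -3 + 2*F)
(B(-45) + w) + z = ((-3 + 2*(-45)) + 1662) + 20531 = ((-3 - 90) + 1662) + 20531 = (-93 + 1662) + 20531 = 1569 + 20531 = 22100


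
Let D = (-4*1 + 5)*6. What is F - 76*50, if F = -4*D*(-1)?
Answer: -3776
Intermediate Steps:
D = 6 (D = (-4 + 5)*6 = 1*6 = 6)
F = 24 (F = -4*6*(-1) = -24*(-1) = 24)
F - 76*50 = 24 - 76*50 = 24 - 3800 = -3776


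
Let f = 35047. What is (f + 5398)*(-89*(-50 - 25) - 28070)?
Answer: -865320775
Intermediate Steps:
(f + 5398)*(-89*(-50 - 25) - 28070) = (35047 + 5398)*(-89*(-50 - 25) - 28070) = 40445*(-89*(-75) - 28070) = 40445*(6675 - 28070) = 40445*(-21395) = -865320775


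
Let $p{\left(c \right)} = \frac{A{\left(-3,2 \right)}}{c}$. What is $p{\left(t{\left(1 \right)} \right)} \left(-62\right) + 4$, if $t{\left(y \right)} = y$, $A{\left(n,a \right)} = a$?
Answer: $-120$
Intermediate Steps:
$p{\left(c \right)} = \frac{2}{c}$
$p{\left(t{\left(1 \right)} \right)} \left(-62\right) + 4 = \frac{2}{1} \left(-62\right) + 4 = 2 \cdot 1 \left(-62\right) + 4 = 2 \left(-62\right) + 4 = -124 + 4 = -120$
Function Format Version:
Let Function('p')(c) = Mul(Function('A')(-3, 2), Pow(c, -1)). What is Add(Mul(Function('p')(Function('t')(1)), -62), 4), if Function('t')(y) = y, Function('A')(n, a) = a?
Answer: -120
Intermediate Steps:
Function('p')(c) = Mul(2, Pow(c, -1))
Add(Mul(Function('p')(Function('t')(1)), -62), 4) = Add(Mul(Mul(2, Pow(1, -1)), -62), 4) = Add(Mul(Mul(2, 1), -62), 4) = Add(Mul(2, -62), 4) = Add(-124, 4) = -120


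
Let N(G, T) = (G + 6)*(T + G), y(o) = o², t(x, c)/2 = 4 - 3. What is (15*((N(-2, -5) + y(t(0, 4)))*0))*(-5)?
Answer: 0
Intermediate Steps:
t(x, c) = 2 (t(x, c) = 2*(4 - 3) = 2*1 = 2)
N(G, T) = (6 + G)*(G + T)
(15*((N(-2, -5) + y(t(0, 4)))*0))*(-5) = (15*((((-2)² + 6*(-2) + 6*(-5) - 2*(-5)) + 2²)*0))*(-5) = (15*(((4 - 12 - 30 + 10) + 4)*0))*(-5) = (15*((-28 + 4)*0))*(-5) = (15*(-24*0))*(-5) = (15*0)*(-5) = 0*(-5) = 0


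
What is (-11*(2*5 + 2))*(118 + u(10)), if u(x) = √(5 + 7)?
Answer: -15576 - 264*√3 ≈ -16033.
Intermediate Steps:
u(x) = 2*√3 (u(x) = √12 = 2*√3)
(-11*(2*5 + 2))*(118 + u(10)) = (-11*(2*5 + 2))*(118 + 2*√3) = (-11*(10 + 2))*(118 + 2*√3) = (-11*12)*(118 + 2*√3) = -132*(118 + 2*√3) = -15576 - 264*√3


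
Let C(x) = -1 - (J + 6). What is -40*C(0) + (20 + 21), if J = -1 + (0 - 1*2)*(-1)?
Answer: 361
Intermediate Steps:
J = 1 (J = -1 + (0 - 2)*(-1) = -1 - 2*(-1) = -1 + 2 = 1)
C(x) = -8 (C(x) = -1 - (1 + 6) = -1 - 1*7 = -1 - 7 = -8)
-40*C(0) + (20 + 21) = -40*(-8) + (20 + 21) = 320 + 41 = 361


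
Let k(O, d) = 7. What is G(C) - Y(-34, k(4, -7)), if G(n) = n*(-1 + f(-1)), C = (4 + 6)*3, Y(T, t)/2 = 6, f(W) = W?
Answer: -72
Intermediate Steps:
Y(T, t) = 12 (Y(T, t) = 2*6 = 12)
C = 30 (C = 10*3 = 30)
G(n) = -2*n (G(n) = n*(-1 - 1) = n*(-2) = -2*n)
G(C) - Y(-34, k(4, -7)) = -2*30 - 1*12 = -60 - 12 = -72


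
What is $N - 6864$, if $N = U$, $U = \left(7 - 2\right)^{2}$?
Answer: $-6839$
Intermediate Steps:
$U = 25$ ($U = 5^{2} = 25$)
$N = 25$
$N - 6864 = 25 - 6864 = -6839$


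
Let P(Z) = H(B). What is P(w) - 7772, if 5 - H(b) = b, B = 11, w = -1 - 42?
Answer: -7778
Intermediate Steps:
w = -43
H(b) = 5 - b
P(Z) = -6 (P(Z) = 5 - 1*11 = 5 - 11 = -6)
P(w) - 7772 = -6 - 7772 = -7778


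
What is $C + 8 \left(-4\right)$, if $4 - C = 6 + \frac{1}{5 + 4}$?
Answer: $- \frac{307}{9} \approx -34.111$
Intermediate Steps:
$C = - \frac{19}{9}$ ($C = 4 - \left(6 + \frac{1}{5 + 4}\right) = 4 - \left(6 + \frac{1}{9}\right) = 4 - \frac{55}{9} = - \frac{19}{9} \approx -2.1111$)
$C + 8 \left(-4\right) = - \frac{19}{9} + 8 \left(-4\right) = - \frac{19}{9} - 32 = - \frac{307}{9}$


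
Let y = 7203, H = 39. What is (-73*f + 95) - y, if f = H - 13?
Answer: -9006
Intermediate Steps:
f = 26 (f = 39 - 13 = 26)
(-73*f + 95) - y = (-73*26 + 95) - 1*7203 = (-1898 + 95) - 7203 = -1803 - 7203 = -9006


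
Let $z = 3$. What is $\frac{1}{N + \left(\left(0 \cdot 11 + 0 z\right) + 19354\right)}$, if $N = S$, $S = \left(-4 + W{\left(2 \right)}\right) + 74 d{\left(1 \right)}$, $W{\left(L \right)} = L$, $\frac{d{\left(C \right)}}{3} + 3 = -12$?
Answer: $\frac{1}{16022} \approx 6.2414 \cdot 10^{-5}$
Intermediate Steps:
$d{\left(C \right)} = -45$ ($d{\left(C \right)} = -9 + 3 \left(-12\right) = -9 - 36 = -45$)
$S = -3332$ ($S = \left(-4 + 2\right) + 74 \left(-45\right) = -2 - 3330 = -3332$)
$N = -3332$
$\frac{1}{N + \left(\left(0 \cdot 11 + 0 z\right) + 19354\right)} = \frac{1}{-3332 + \left(\left(0 \cdot 11 + 0 \cdot 3\right) + 19354\right)} = \frac{1}{-3332 + \left(\left(0 + 0\right) + 19354\right)} = \frac{1}{-3332 + \left(0 + 19354\right)} = \frac{1}{-3332 + 19354} = \frac{1}{16022}$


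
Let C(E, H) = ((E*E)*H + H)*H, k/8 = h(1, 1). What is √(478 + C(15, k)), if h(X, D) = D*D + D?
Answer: √58334 ≈ 241.52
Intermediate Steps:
h(X, D) = D + D² (h(X, D) = D² + D = D + D²)
k = 16 (k = 8*(1*(1 + 1)) = 8*(1*2) = 8*2 = 16)
C(E, H) = H*(H + H*E²) (C(E, H) = (E²*H + H)*H = (H*E² + H)*H = (H + H*E²)*H = H*(H + H*E²))
√(478 + C(15, k)) = √(478 + 16²*(1 + 15²)) = √(478 + 256*(1 + 225)) = √(478 + 256*226) = √(478 + 57856) = √58334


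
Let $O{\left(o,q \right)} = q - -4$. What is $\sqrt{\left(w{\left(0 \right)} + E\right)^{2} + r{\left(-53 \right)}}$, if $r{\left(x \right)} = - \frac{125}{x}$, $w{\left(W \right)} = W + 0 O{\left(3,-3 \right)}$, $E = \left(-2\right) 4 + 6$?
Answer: $\frac{\sqrt{17861}}{53} \approx 2.5216$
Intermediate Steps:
$O{\left(o,q \right)} = 4 + q$ ($O{\left(o,q \right)} = q + 4 = 4 + q$)
$E = -2$ ($E = -8 + 6 = -2$)
$w{\left(W \right)} = W$ ($w{\left(W \right)} = W + 0 \left(4 - 3\right) = W + 0 \cdot 1 = W + 0 = W$)
$\sqrt{\left(w{\left(0 \right)} + E\right)^{2} + r{\left(-53 \right)}} = \sqrt{\left(0 - 2\right)^{2} - \frac{125}{-53}} = \sqrt{\left(-2\right)^{2} - - \frac{125}{53}} = \sqrt{4 + \frac{125}{53}} = \sqrt{\frac{337}{53}} = \frac{\sqrt{17861}}{53}$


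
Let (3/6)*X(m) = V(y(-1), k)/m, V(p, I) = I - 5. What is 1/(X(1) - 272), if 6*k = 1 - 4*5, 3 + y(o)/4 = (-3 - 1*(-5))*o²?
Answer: -3/865 ≈ -0.0034682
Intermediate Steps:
y(o) = -12 + 8*o² (y(o) = -12 + 4*((-3 - 1*(-5))*o²) = -12 + 4*((-3 + 5)*o²) = -12 + 4*(2*o²) = -12 + 8*o²)
k = -19/6 (k = (1 - 4*5)/6 = (1 - 20)/6 = (⅙)*(-19) = -19/6 ≈ -3.1667)
V(p, I) = -5 + I
X(m) = -49/(3*m) (X(m) = 2*((-5 - 19/6)/m) = 2*(-49/(6*m)) = -49/(3*m))
1/(X(1) - 272) = 1/(-49/3/1 - 272) = 1/(-49/3*1 - 272) = 1/(-49/3 - 272) = 1/(-865/3) = -3/865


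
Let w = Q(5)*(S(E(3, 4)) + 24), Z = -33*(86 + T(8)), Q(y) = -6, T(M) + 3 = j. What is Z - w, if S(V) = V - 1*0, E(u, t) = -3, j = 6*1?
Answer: -2811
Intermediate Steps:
j = 6
T(M) = 3 (T(M) = -3 + 6 = 3)
S(V) = V (S(V) = V + 0 = V)
Z = -2937 (Z = -33*(86 + 3) = -33*89 = -2937)
w = -126 (w = -6*(-3 + 24) = -6*21 = -126)
Z - w = -2937 - 1*(-126) = -2937 + 126 = -2811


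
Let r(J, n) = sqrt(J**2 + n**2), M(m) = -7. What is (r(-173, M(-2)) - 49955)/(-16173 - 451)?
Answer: 49955/16624 - sqrt(29978)/16624 ≈ 2.9946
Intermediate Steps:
(r(-173, M(-2)) - 49955)/(-16173 - 451) = (sqrt((-173)**2 + (-7)**2) - 49955)/(-16173 - 451) = (sqrt(29929 + 49) - 49955)/(-16624) = (sqrt(29978) - 49955)*(-1/16624) = (-49955 + sqrt(29978))*(-1/16624) = 49955/16624 - sqrt(29978)/16624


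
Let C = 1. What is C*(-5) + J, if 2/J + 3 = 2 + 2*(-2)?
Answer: -27/5 ≈ -5.4000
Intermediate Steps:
J = -2/5 (J = 2/(-3 + (2 + 2*(-2))) = 2/(-3 + (2 - 4)) = 2/(-3 - 2) = 2/(-5) = 2*(-1/5) = -2/5 ≈ -0.40000)
C*(-5) + J = 1*(-5) - 2/5 = -5 - 2/5 = -27/5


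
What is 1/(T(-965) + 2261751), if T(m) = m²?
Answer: 1/3192976 ≈ 3.1319e-7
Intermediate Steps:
1/(T(-965) + 2261751) = 1/((-965)² + 2261751) = 1/(931225 + 2261751) = 1/3192976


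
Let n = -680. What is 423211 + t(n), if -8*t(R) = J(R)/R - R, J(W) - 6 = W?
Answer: 1150902383/2720 ≈ 4.2313e+5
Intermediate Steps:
J(W) = 6 + W
t(R) = R/8 - (6 + R)/(8*R) (t(R) = -((6 + R)/R - R)/8 = -(-R + (6 + R)/R)/8 = R/8 - (6 + R)/(8*R))
423211 + t(n) = 423211 + (⅛)*(-6 + (-680)² - 1*(-680))/(-680) = 423211 + (⅛)*(-1/680)*(-6 + 462400 + 680) = 423211 + (⅛)*(-1/680)*463074 = 423211 - 231537/2720 = 1150902383/2720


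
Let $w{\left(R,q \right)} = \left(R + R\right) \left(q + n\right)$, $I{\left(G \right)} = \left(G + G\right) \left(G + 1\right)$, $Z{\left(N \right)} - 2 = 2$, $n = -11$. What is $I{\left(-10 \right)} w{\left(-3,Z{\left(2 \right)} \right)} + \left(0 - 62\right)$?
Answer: $7498$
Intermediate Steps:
$Z{\left(N \right)} = 4$ ($Z{\left(N \right)} = 2 + 2 = 4$)
$I{\left(G \right)} = 2 G \left(1 + G\right)$
$w{\left(R,q \right)} = 2 R \left(-11 + q\right)$ ($w{\left(R,q \right)} = \left(R + R\right) \left(q - 11\right) = 2 R \left(-11 + q\right)$)
$I{\left(-10 \right)} w{\left(-3,Z{\left(2 \right)} \right)} + \left(0 - 62\right) = 2 \left(-10\right) \left(1 - 10\right) 2 \left(-3\right) \left(-11 + 4\right) + \left(0 - 62\right) = 2 \left(-10\right) \left(-9\right) 2 \left(-3\right) \left(-7\right) + \left(0 - 62\right) = 180 \cdot 42 - 62 = 7560 - 62 = 7498$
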